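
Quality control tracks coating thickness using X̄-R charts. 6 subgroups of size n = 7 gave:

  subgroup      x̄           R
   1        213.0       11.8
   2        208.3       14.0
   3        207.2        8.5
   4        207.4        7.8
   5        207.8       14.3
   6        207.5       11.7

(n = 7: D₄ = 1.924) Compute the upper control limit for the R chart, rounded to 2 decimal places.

21.84

R̄ = (11.8 + 14.0 + 8.5 + 7.8 + 14.3 + 11.7) / 6 = 68.1000 / 6 = 11.3500
UCL_R = D₄·R̄ = 1.924 × 11.3500 = 21.8374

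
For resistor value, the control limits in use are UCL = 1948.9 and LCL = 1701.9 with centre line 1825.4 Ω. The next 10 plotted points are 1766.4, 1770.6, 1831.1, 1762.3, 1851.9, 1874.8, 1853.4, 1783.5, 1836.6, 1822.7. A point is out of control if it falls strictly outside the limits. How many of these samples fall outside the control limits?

All 10 points lie within [1701.9, 1948.9].

0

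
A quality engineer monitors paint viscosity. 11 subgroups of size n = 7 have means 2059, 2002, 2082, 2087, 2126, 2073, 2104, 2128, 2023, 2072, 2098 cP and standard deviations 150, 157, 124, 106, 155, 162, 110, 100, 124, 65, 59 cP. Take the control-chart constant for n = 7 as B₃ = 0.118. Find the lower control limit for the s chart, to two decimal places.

14.07

s̄ = (150 + 157 + 124 + 106 + 155 + 162 + 110 + 100 + 124 + 65 + 59) / 11 = 119.2727
LCL_s = B₃·s̄ = 0.118 × 119.2727 = 14.0742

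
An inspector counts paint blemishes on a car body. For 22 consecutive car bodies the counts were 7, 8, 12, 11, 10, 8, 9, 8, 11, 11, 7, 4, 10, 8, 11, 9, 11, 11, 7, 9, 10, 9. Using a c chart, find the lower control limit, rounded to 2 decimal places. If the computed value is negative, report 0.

c̄ = (7 + 8 + 12 + 11 + 10 + 8 + 9 + 8 + 11 + 11 + 7 + 4 + 10 + 8 + 11 + 9 + 11 + 11 + 7 + 9 + 10 + 9) / 22 = 201 / 22 = 9.1364
LCL = c̄ − 3√c̄ = 9.1364 − 3 × 3.0226 = 0.0684

0.07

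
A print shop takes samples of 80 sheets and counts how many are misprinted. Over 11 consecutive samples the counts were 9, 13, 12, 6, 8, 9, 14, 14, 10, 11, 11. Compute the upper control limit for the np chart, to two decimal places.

p̄ = Σdᵢ / (k·n) = 117 / (11 × 80) = 0.13295
UCL = np̄ + 3·√(np̄(1−p̄)) = 10.6364 + 3 × √(10.6364×0.86705) = 10.6364 + 3 × 3.0368 = 19.7468

19.75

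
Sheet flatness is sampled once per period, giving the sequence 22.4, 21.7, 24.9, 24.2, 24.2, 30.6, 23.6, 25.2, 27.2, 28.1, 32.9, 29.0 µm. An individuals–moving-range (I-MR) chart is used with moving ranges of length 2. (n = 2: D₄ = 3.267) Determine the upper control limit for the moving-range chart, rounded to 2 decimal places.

9.27

Moving ranges: 0.7, 3.2, 0.7, 0.0, 6.4, 7.0, 1.6, 2.0, 0.9, 4.8, 3.9; M̄R̄ = 31.2000 / 11 = 2.8364
UCL_MR = D₄·M̄R̄ = 3.267 × 2.8364 = 9.2664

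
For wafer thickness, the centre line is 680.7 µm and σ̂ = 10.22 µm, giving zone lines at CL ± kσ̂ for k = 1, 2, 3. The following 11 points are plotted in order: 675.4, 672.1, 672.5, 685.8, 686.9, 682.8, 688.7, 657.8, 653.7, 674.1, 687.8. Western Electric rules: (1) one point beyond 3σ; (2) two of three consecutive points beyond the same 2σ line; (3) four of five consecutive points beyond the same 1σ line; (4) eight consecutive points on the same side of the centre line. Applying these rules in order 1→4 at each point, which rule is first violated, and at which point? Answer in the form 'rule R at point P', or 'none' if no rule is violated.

Zone of each point (C = within 1σ̂, B = 1σ̂–2σ̂, A = 2σ̂–3σ̂, * = beyond 3σ̂; sign = side of CL): 1:-C, 2:-C, 3:-C, 4:+C, 5:+C, 6:+C, 7:+C, 8:-A, 9:-A, 10:-C, 11:+C
Rule 2 (two of three consecutive points beyond the same 2σ limit) is satisfied at point 9.

rule 2 at point 9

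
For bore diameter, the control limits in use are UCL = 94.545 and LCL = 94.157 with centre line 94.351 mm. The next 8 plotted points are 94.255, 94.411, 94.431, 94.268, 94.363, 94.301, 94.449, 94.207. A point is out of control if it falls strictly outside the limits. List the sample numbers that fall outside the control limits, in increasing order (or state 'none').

All 8 points lie within [94.157, 94.545].

none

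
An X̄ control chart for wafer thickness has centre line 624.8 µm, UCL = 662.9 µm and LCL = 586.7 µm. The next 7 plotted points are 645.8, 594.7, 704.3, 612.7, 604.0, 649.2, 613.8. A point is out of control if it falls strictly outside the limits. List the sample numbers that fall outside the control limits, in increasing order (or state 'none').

3

Compare each point to [586.7, 662.9]: sample 3 = 704.3 > UCL.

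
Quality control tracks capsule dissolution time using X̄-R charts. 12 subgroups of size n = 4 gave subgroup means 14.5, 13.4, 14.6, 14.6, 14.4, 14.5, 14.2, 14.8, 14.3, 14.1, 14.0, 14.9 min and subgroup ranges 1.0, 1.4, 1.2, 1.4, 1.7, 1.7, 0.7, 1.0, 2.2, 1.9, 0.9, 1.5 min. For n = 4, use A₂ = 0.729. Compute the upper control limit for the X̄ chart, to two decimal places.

X̄̄ = (14.5 + 13.4 + 14.6 + 14.6 + 14.4 + 14.5 + 14.2 + 14.8 + 14.3 + 14.1 + 14.0 + 14.9) / 12 = 172.3000 / 12 = 14.3583
R̄ = (1.0 + 1.4 + 1.2 + 1.4 + 1.7 + 1.7 + 0.7 + 1.0 + 2.2 + 1.9 + 0.9 + 1.5) / 12 = 16.6000 / 12 = 1.3833
UCL = X̄̄ + A₂·R̄ = 14.3583 + 0.729 × 1.3833 = 15.3668

15.37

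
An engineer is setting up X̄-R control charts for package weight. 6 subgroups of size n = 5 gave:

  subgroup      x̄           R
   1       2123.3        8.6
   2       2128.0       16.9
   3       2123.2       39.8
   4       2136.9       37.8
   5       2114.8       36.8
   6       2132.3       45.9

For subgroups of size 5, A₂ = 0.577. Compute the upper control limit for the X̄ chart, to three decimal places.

2144.284

X̄̄ = (2123.3 + 2128.0 + 2123.2 + 2136.9 + 2114.8 + 2132.3) / 6 = 12758.5000 / 6 = 2126.4167
R̄ = (8.6 + 16.9 + 39.8 + 37.8 + 36.8 + 45.9) / 6 = 185.8000 / 6 = 30.9667
UCL = X̄̄ + A₂·R̄ = 2126.4167 + 0.577 × 30.9667 = 2144.2844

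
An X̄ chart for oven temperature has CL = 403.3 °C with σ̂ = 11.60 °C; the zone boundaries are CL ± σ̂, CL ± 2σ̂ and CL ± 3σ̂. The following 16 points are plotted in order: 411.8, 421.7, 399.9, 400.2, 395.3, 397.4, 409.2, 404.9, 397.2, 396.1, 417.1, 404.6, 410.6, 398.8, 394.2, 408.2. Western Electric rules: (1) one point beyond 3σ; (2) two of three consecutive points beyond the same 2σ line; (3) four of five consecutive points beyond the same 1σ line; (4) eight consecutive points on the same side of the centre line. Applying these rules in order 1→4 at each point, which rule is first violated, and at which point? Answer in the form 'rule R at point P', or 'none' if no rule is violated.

Zone of each point (C = within 1σ̂, B = 1σ̂–2σ̂, A = 2σ̂–3σ̂, * = beyond 3σ̂; sign = side of CL): 1:+C, 2:+B, 3:-C, 4:-C, 5:-C, 6:-C, 7:+C, 8:+C, 9:-C, 10:-C, 11:+B, 12:+C, 13:+C, 14:-C, 15:-C, 16:+C
No rule fires across all 16 points.

none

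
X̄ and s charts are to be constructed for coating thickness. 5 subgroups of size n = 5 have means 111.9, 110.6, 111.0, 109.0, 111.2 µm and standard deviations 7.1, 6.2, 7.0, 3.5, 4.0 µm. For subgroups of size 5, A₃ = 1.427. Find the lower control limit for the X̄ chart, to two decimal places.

102.81

X̄̄ = (111.9 + 110.6 + 111.0 + 109.0 + 111.2) / 5 = 110.7400
s̄ = (7.1 + 6.2 + 7.0 + 3.5 + 4.0) / 5 = 5.5600
LCL = X̄̄ − A₃·s̄ = 110.7400 − 1.427 × 5.5600 = 102.8059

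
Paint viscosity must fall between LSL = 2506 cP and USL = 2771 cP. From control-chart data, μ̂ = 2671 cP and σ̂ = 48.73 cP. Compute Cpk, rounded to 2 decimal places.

Cpu = (USL − μ̂) / (3σ̂) = (2771 − 2671) / (3 × 48.73) = 0.6840; Cpl = (μ̂ − LSL) / (3σ̂) = (2671 − 2506) / (3 × 48.73) = 1.1287; Cpk = min(Cpu, Cpl) = 0.6840

0.68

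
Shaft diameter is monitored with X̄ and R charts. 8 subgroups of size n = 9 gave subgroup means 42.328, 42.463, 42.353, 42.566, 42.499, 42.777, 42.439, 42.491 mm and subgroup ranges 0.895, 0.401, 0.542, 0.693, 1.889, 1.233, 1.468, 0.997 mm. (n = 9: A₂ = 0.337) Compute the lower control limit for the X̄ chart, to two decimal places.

42.15

X̄̄ = (42.328 + 42.463 + 42.353 + 42.566 + 42.499 + 42.777 + 42.439 + 42.491) / 8 = 339.9160 / 8 = 42.4895
R̄ = (0.895 + 0.401 + 0.542 + 0.693 + 1.889 + 1.233 + 1.468 + 0.997) / 8 = 8.1180 / 8 = 1.0148
LCL = X̄̄ − A₂·R̄ = 42.4895 − 0.337 × 1.0148 = 42.1475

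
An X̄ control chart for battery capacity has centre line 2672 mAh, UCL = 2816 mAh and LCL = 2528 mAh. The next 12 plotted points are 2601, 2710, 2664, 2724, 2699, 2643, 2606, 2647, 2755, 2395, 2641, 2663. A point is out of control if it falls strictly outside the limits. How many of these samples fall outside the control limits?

1

Compare each point to [2528, 2816]: sample 10 = 2395 < LCL.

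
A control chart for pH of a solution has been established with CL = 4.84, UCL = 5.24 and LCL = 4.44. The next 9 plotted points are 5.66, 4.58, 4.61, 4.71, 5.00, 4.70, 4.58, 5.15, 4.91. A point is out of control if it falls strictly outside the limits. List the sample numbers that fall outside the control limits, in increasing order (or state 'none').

Compare each point to [4.44, 5.24]: sample 1 = 5.66 > UCL.

1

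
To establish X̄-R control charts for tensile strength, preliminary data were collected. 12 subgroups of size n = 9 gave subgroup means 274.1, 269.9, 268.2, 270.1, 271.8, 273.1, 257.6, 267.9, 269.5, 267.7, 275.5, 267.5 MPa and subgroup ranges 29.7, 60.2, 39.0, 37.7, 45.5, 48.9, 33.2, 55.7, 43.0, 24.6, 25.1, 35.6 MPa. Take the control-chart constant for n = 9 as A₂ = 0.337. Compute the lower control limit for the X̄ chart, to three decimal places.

255.979

X̄̄ = (274.1 + 269.9 + 268.2 + 270.1 + 271.8 + 273.1 + 257.6 + 267.9 + 269.5 + 267.7 + 275.5 + 267.5) / 12 = 3232.9000 / 12 = 269.4083
R̄ = (29.7 + 60.2 + 39.0 + 37.7 + 45.5 + 48.9 + 33.2 + 55.7 + 43.0 + 24.6 + 25.1 + 35.6) / 12 = 478.2000 / 12 = 39.8500
LCL = X̄̄ − A₂·R̄ = 269.4083 − 0.337 × 39.8500 = 255.9789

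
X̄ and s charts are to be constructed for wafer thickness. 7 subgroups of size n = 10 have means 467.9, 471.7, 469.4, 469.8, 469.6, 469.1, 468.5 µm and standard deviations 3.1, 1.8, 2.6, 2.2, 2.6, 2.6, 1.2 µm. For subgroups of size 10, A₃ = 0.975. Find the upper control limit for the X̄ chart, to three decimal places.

X̄̄ = (467.9 + 471.7 + 469.4 + 469.8 + 469.6 + 469.1 + 468.5) / 7 = 469.4286
s̄ = (3.1 + 1.8 + 2.6 + 2.2 + 2.6 + 2.6 + 1.2) / 7 = 2.3000
UCL = X̄̄ + A₃·s̄ = 469.4286 + 0.975 × 2.3000 = 471.6711

471.671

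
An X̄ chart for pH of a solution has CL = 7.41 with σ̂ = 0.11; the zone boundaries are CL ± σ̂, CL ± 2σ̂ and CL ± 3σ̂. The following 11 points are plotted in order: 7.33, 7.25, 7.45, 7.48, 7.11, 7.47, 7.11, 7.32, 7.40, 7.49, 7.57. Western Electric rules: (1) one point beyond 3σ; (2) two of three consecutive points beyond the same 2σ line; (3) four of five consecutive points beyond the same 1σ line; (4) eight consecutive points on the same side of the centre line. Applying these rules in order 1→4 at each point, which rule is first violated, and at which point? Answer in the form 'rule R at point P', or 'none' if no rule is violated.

Zone of each point (C = within 1σ̂, B = 1σ̂–2σ̂, A = 2σ̂–3σ̂, * = beyond 3σ̂; sign = side of CL): 1:-C, 2:-B, 3:+C, 4:+C, 5:-A, 6:+C, 7:-A, 8:-C, 9:-C, 10:+C, 11:+B
Rule 2 (two of three consecutive points beyond the same 2σ limit) is satisfied at point 7.

rule 2 at point 7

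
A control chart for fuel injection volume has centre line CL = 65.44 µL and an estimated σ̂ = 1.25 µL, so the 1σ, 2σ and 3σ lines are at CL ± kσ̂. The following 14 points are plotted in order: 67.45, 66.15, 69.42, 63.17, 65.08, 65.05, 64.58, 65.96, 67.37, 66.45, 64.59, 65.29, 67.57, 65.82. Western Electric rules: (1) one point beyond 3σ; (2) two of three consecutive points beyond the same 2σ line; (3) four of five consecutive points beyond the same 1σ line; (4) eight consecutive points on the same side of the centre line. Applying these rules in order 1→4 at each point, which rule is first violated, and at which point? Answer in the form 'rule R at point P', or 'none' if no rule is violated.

Zone of each point (C = within 1σ̂, B = 1σ̂–2σ̂, A = 2σ̂–3σ̂, * = beyond 3σ̂; sign = side of CL): 1:+B, 2:+C, 3:+*, 4:-B, 5:-C, 6:-C, 7:-C, 8:+C, 9:+B, 10:+C, 11:-C, 12:-C, 13:+B, 14:+C
Rule 1 (one point beyond the 3σ limits) is satisfied at point 3.

rule 1 at point 3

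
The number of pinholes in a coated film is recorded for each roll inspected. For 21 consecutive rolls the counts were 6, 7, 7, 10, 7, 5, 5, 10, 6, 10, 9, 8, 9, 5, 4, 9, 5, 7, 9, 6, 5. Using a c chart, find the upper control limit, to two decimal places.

15.09

c̄ = (6 + 7 + 7 + 10 + 7 + 5 + 5 + 10 + 6 + 10 + 9 + 8 + 9 + 5 + 4 + 9 + 5 + 7 + 9 + 6 + 5) / 21 = 149 / 21 = 7.0952
UCL = c̄ + 3√c̄ = 7.0952 + 3 × √7.0952 = 7.0952 + 3 × 2.6637 = 15.0863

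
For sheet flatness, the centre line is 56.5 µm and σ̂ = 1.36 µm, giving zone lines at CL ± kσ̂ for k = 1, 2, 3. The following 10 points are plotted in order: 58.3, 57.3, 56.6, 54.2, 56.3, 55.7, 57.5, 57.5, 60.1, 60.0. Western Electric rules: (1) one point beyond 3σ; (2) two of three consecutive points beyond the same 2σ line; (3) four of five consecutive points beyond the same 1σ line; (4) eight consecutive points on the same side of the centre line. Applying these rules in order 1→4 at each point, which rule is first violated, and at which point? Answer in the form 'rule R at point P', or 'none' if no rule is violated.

rule 2 at point 10

Zone of each point (C = within 1σ̂, B = 1σ̂–2σ̂, A = 2σ̂–3σ̂, * = beyond 3σ̂; sign = side of CL): 1:+B, 2:+C, 3:+C, 4:-B, 5:-C, 6:-C, 7:+C, 8:+C, 9:+A, 10:+A
Rule 2 (two of three consecutive points beyond the same 2σ limit) is satisfied at point 10.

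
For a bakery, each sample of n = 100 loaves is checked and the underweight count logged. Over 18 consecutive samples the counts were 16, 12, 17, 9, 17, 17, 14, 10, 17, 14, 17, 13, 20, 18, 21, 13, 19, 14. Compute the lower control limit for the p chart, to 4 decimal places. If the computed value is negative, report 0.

p̄ = Σdᵢ / (k·n) = 278 / (18 × 100) = 0.15444
LCL = p̄ − 3·√(p̄(1−p̄)/n) = 0.15444 − 3 × 0.03614 = 0.04603

0.0460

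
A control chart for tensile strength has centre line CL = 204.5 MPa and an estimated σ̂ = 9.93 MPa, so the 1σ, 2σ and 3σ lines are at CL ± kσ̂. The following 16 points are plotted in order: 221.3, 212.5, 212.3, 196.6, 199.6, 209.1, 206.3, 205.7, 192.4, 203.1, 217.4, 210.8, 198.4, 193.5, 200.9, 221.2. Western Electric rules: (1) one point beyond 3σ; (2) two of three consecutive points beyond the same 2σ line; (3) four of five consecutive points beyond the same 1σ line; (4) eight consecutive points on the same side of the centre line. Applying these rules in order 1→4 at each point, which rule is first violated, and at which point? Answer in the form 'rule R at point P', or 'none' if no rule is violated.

none

Zone of each point (C = within 1σ̂, B = 1σ̂–2σ̂, A = 2σ̂–3σ̂, * = beyond 3σ̂; sign = side of CL): 1:+B, 2:+C, 3:+C, 4:-C, 5:-C, 6:+C, 7:+C, 8:+C, 9:-B, 10:-C, 11:+B, 12:+C, 13:-C, 14:-B, 15:-C, 16:+B
No rule fires across all 16 points.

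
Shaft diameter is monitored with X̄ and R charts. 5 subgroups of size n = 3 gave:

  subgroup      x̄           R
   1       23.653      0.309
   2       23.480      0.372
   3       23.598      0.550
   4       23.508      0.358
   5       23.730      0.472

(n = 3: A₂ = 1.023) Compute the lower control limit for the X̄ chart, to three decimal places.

X̄̄ = (23.653 + 23.480 + 23.598 + 23.508 + 23.730) / 5 = 117.9690 / 5 = 23.5938
R̄ = (0.309 + 0.372 + 0.550 + 0.358 + 0.472) / 5 = 2.0610 / 5 = 0.4122
LCL = X̄̄ − A₂·R̄ = 23.5938 − 1.023 × 0.4122 = 23.1721

23.172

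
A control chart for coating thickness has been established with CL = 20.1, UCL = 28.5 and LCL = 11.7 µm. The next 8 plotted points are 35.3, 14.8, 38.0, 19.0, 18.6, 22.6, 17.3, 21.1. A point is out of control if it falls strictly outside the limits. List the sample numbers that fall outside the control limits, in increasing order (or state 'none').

1, 3

Compare each point to [11.7, 28.5]: sample 1 = 35.3 > UCL; sample 3 = 38.0 > UCL.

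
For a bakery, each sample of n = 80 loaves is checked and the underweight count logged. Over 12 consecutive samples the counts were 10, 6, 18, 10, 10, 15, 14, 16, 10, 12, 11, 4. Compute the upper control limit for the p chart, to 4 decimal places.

p̄ = Σdᵢ / (k·n) = 136 / (12 × 80) = 0.14167
UCL = p̄ + 3·√(p̄(1−p̄)/n) = 0.14167 + 3 × √(0.14167×0.85833/80) = 0.14167 + 3 × 0.03899 = 0.25863

0.2586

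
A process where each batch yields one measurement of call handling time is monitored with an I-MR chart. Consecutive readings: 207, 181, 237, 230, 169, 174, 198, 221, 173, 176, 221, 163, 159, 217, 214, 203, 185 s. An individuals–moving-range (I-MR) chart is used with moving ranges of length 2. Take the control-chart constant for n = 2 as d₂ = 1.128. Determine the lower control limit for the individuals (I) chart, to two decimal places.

120.96

X̄ = (207 + 181 + 237 + 230 + 169 + 174 + 198 + 221 + 173 + 176 + 221 + 163 + 159 + 217 + 214 + 203 + 185) / 17 = 195.7647
Moving ranges: 26, 56, 7, 61, 5, 24, 23, 48, 3, 45, 58, 4, 58, 3, 11, 18; M̄R̄ = 450.0000 / 16 = 28.1250
LCL = X̄ − 3·M̄R̄/d₂ = 195.7647 − 3 × 28.1250 / 1.128 = 120.9642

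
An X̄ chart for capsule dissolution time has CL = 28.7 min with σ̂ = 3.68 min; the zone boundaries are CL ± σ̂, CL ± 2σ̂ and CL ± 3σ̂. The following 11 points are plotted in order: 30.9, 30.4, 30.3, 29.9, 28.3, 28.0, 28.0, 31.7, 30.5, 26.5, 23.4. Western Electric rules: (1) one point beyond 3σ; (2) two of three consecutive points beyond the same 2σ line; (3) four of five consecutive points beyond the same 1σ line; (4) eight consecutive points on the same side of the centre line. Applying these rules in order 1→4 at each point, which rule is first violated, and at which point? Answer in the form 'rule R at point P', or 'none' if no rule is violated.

none

Zone of each point (C = within 1σ̂, B = 1σ̂–2σ̂, A = 2σ̂–3σ̂, * = beyond 3σ̂; sign = side of CL): 1:+C, 2:+C, 3:+C, 4:+C, 5:-C, 6:-C, 7:-C, 8:+C, 9:+C, 10:-C, 11:-B
No rule fires across all 11 points.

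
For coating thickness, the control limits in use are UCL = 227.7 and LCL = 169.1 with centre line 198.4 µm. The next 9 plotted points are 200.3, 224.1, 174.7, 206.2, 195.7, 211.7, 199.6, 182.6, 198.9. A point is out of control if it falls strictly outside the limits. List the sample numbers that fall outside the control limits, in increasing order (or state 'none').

All 9 points lie within [169.1, 227.7].

none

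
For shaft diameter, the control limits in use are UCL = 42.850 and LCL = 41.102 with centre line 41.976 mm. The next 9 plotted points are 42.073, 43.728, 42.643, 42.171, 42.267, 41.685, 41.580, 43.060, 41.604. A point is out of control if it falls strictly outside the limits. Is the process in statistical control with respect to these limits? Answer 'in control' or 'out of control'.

Compare each point to [41.102, 42.850]: sample 2 = 43.728 > UCL; sample 8 = 43.060 > UCL.

out of control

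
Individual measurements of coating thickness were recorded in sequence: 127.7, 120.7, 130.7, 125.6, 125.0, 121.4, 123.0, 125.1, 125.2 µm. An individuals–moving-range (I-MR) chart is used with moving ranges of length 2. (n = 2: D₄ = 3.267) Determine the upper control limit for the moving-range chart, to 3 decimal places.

12.292

Moving ranges: 7.0, 10.0, 5.1, 0.6, 3.6, 1.6, 2.1, 0.1; M̄R̄ = 30.1000 / 8 = 3.7625
UCL_MR = D₄·M̄R̄ = 3.267 × 3.7625 = 12.2921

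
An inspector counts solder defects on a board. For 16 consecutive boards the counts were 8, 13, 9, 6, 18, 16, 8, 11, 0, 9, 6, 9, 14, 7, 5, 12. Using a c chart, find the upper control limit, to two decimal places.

c̄ = (8 + 13 + 9 + 6 + 18 + 16 + 8 + 11 + 0 + 9 + 6 + 9 + 14 + 7 + 5 + 12) / 16 = 151 / 16 = 9.4375
UCL = c̄ + 3√c̄ = 9.4375 + 3 × √9.4375 = 9.4375 + 3 × 3.0721 = 18.6537

18.65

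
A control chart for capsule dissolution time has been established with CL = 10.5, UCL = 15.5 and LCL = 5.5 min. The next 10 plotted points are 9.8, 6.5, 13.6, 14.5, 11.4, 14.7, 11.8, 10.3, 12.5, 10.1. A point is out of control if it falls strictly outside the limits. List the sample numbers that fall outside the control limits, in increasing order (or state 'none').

All 10 points lie within [5.5, 15.5].

none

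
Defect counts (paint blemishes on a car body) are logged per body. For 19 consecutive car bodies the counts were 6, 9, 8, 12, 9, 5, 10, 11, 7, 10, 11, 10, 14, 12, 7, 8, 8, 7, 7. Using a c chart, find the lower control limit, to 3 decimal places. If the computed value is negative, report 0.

c̄ = (6 + 9 + 8 + 12 + 9 + 5 + 10 + 11 + 7 + 10 + 11 + 10 + 14 + 12 + 7 + 8 + 8 + 7 + 7) / 19 = 171 / 19 = 9.0000
LCL = c̄ − 3√c̄ = 9.0000 − 3 × 3.0000 = 0.0000

0.000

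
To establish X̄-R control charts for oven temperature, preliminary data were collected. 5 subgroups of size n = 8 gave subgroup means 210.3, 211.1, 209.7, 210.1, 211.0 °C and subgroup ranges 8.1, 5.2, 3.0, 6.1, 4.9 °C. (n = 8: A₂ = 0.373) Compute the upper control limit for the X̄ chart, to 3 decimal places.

X̄̄ = (210.3 + 211.1 + 209.7 + 210.1 + 211.0) / 5 = 1052.2000 / 5 = 210.4400
R̄ = (8.1 + 5.2 + 3.0 + 6.1 + 4.9) / 5 = 27.3000 / 5 = 5.4600
UCL = X̄̄ + A₂·R̄ = 210.4400 + 0.373 × 5.4600 = 212.4766

212.477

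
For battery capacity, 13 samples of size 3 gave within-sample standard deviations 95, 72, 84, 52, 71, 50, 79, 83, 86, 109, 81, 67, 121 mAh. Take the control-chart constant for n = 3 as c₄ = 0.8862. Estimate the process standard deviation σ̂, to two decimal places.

91.14

s̄ = (95 + 72 + 84 + 52 + 71 + 50 + 79 + 83 + 86 + 109 + 81 + 67 + 121) / 13 = 80.7692
σ̂ = s̄ / c₄ = 80.7692 / 0.8862 = 91.1411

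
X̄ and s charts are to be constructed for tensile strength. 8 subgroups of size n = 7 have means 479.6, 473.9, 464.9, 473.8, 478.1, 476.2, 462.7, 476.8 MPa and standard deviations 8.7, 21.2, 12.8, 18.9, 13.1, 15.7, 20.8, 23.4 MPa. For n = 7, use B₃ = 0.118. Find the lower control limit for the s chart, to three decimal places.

s̄ = (8.7 + 21.2 + 12.8 + 18.9 + 13.1 + 15.7 + 20.8 + 23.4) / 8 = 16.8250
LCL_s = B₃·s̄ = 0.118 × 16.8250 = 1.9853

1.985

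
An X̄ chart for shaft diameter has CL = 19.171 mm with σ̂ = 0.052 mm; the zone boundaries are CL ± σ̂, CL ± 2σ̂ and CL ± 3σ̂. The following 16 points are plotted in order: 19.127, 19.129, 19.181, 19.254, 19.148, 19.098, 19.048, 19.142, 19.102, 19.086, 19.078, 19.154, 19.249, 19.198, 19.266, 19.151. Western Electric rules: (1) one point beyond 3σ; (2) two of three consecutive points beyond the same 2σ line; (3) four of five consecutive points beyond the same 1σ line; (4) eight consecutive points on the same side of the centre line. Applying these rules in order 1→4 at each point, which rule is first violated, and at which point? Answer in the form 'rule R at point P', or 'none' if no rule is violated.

rule 3 at point 10

Zone of each point (C = within 1σ̂, B = 1σ̂–2σ̂, A = 2σ̂–3σ̂, * = beyond 3σ̂; sign = side of CL): 1:-C, 2:-C, 3:+C, 4:+B, 5:-C, 6:-B, 7:-A, 8:-C, 9:-B, 10:-B, 11:-B, 12:-C, 13:+B, 14:+C, 15:+B, 16:-C
Rule 3 (four of five consecutive points beyond the same 1σ limit) is satisfied at point 10.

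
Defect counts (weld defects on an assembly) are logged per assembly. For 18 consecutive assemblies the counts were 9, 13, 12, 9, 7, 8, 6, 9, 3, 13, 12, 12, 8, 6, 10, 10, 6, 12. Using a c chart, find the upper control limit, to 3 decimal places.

18.250

c̄ = (9 + 13 + 12 + 9 + 7 + 8 + 6 + 9 + 3 + 13 + 12 + 12 + 8 + 6 + 10 + 10 + 6 + 12) / 18 = 165 / 18 = 9.1667
UCL = c̄ + 3√c̄ = 9.1667 + 3 × √9.1667 = 9.1667 + 3 × 3.0277 = 18.2496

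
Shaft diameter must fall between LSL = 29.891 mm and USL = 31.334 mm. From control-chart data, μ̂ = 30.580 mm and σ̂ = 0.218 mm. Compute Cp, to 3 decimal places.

Cp = (USL − LSL) / (6σ̂) = (31.334 − 29.891) / (6 × 0.218) = 1.4430 / 1.3080 = 1.1032

1.103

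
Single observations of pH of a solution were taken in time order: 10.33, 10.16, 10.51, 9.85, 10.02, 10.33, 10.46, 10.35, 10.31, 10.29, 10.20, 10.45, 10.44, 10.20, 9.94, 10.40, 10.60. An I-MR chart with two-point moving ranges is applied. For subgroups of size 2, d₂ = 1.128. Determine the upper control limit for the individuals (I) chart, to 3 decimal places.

X̄ = (10.33 + 10.16 + 10.51 + 9.85 + 10.02 + 10.33 + 10.46 + 10.35 + 10.31 + 10.29 + 10.20 + 10.45 + 10.44 + 10.20 + 9.94 + 10.40 + 10.60) / 17 = 10.2847
Moving ranges: 0.17, 0.35, 0.66, 0.17, 0.31, 0.13, 0.11, 0.04, 0.02, 0.09, 0.25, 0.01, 0.24, 0.26, 0.46, 0.20; M̄R̄ = 3.4700 / 16 = 0.2169
UCL = X̄ + 3·M̄R̄/d₂ = 10.2847 + 3 × 0.2169 / 1.128 = 10.8615

10.862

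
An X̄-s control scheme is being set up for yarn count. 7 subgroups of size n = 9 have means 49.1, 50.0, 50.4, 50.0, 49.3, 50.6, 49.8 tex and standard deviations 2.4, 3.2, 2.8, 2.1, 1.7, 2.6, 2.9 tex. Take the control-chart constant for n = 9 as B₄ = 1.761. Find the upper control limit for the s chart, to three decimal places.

4.453

s̄ = (2.4 + 3.2 + 2.8 + 2.1 + 1.7 + 2.6 + 2.9) / 7 = 2.5286
UCL_s = B₄·s̄ = 1.761 × 2.5286 = 4.4528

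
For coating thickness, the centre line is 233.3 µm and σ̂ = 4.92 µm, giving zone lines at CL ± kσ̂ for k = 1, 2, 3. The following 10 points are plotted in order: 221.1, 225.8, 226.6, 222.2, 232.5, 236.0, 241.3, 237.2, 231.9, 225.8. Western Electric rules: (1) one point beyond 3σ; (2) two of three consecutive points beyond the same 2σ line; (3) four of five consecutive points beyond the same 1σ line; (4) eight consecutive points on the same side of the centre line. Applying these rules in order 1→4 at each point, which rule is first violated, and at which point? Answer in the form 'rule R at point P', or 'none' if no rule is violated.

Zone of each point (C = within 1σ̂, B = 1σ̂–2σ̂, A = 2σ̂–3σ̂, * = beyond 3σ̂; sign = side of CL): 1:-A, 2:-B, 3:-B, 4:-A, 5:-C, 6:+C, 7:+B, 8:+C, 9:-C, 10:-B
Rule 3 (four of five consecutive points beyond the same 1σ limit) is satisfied at point 4.

rule 3 at point 4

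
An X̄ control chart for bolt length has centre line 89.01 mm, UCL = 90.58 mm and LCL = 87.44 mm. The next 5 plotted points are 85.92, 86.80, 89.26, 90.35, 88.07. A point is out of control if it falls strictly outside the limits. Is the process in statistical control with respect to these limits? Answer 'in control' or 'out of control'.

out of control

Compare each point to [87.44, 90.58]: sample 1 = 85.92 < LCL; sample 2 = 86.80 < LCL.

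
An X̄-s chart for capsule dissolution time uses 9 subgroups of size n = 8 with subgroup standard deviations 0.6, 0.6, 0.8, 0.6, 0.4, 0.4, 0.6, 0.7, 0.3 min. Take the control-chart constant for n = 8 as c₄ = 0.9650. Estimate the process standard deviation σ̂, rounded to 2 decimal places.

0.58

s̄ = (0.6 + 0.6 + 0.8 + 0.6 + 0.4 + 0.4 + 0.6 + 0.7 + 0.3) / 9 = 0.5556
σ̂ = s̄ / c₄ = 0.5556 / 0.9650 = 0.5757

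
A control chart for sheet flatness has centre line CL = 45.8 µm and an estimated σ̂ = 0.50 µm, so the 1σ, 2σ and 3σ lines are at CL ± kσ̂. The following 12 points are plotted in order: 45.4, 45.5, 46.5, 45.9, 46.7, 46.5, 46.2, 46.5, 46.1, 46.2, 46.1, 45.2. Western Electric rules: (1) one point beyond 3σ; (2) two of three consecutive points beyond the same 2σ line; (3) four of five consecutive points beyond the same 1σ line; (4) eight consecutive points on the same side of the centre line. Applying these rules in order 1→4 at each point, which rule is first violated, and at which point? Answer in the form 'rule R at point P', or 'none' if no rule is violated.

Zone of each point (C = within 1σ̂, B = 1σ̂–2σ̂, A = 2σ̂–3σ̂, * = beyond 3σ̂; sign = side of CL): 1:-C, 2:-C, 3:+B, 4:+C, 5:+B, 6:+B, 7:+C, 8:+B, 9:+C, 10:+C, 11:+C, 12:-B
Rule 4 (eight consecutive points on the same side of the centre line) is satisfied at point 10.

rule 4 at point 10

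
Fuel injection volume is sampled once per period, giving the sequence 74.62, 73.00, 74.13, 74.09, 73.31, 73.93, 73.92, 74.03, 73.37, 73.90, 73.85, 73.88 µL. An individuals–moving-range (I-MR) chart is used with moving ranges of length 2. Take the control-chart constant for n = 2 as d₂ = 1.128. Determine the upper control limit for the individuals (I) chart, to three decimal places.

75.185

X̄ = (74.62 + 73.00 + 74.13 + 74.09 + 73.31 + 73.93 + 73.92 + 74.03 + 73.37 + 73.90 + 73.85 + 73.88) / 12 = 73.8358
Moving ranges: 1.62, 1.13, 0.04, 0.78, 0.62, 0.01, 0.11, 0.66, 0.53, 0.05, 0.03; M̄R̄ = 5.5800 / 11 = 0.5073
UCL = X̄ + 3·M̄R̄/d₂ = 73.8358 + 3 × 0.5073 / 1.128 = 75.1850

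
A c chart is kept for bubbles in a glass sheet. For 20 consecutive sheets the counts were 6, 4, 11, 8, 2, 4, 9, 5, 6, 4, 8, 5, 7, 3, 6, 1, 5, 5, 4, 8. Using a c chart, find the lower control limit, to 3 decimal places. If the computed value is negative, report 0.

0.000

c̄ = (6 + 4 + 11 + 8 + 2 + 4 + 9 + 5 + 6 + 4 + 8 + 5 + 7 + 3 + 6 + 1 + 5 + 5 + 4 + 8) / 20 = 111 / 20 = 5.5500
LCL = c̄ − 3√c̄ = 5.5500 − 3 × 2.3558 = -1.5175 → 0 (cannot be negative)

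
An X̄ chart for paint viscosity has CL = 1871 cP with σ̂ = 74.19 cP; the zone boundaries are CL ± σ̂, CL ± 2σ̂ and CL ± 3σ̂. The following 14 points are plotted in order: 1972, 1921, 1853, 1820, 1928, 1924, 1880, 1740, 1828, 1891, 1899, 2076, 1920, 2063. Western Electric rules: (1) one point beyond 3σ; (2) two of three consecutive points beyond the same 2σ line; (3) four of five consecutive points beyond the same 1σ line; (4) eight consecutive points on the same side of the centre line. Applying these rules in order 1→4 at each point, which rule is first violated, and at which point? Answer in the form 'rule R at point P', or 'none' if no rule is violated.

rule 2 at point 14

Zone of each point (C = within 1σ̂, B = 1σ̂–2σ̂, A = 2σ̂–3σ̂, * = beyond 3σ̂; sign = side of CL): 1:+B, 2:+C, 3:-C, 4:-C, 5:+C, 6:+C, 7:+C, 8:-B, 9:-C, 10:+C, 11:+C, 12:+A, 13:+C, 14:+A
Rule 2 (two of three consecutive points beyond the same 2σ limit) is satisfied at point 14.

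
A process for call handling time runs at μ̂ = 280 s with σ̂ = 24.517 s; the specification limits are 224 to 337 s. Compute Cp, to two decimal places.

Cp = (USL − LSL) / (6σ̂) = (337 − 224) / (6 × 24.517) = 113.0000 / 147.1020 = 0.7682

0.77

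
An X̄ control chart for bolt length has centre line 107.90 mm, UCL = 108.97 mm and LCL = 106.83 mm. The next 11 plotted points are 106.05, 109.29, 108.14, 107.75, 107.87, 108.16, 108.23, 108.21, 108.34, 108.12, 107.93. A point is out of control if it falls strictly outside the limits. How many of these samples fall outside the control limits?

Compare each point to [106.83, 108.97]: sample 1 = 106.05 < LCL; sample 2 = 109.29 > UCL.

2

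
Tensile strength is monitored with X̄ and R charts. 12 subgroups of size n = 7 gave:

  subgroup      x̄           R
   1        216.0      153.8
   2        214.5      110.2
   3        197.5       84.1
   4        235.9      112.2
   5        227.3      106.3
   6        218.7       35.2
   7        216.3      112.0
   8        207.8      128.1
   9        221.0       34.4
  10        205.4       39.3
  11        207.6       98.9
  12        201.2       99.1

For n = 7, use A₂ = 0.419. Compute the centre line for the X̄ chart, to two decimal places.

214.10

X̄̄ = (216.0 + 214.5 + 197.5 + 235.9 + 227.3 + 218.7 + 216.3 + 207.8 + 221.0 + 205.4 + 207.6 + 201.2) / 12 = 2569.2000 / 12 = 214.1000
CL = X̄̄ = 214.1000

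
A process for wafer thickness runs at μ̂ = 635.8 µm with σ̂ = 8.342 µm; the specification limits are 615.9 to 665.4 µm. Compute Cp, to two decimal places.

Cp = (USL − LSL) / (6σ̂) = (665.4 − 615.9) / (6 × 8.342) = 49.5000 / 50.0520 = 0.9890

0.99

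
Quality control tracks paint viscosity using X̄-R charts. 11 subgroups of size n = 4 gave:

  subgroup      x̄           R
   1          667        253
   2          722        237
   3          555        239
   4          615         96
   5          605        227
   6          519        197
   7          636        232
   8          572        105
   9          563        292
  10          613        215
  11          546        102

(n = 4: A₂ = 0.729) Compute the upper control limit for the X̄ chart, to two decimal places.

X̄̄ = (667 + 722 + 555 + 615 + 605 + 519 + 636 + 572 + 563 + 613 + 546) / 11 = 6613.0000 / 11 = 601.1818
R̄ = (253 + 237 + 239 + 96 + 227 + 197 + 232 + 105 + 292 + 215 + 102) / 11 = 2195.0000 / 11 = 199.5455
UCL = X̄̄ + A₂·R̄ = 601.1818 + 0.729 × 199.5455 = 746.6505

746.65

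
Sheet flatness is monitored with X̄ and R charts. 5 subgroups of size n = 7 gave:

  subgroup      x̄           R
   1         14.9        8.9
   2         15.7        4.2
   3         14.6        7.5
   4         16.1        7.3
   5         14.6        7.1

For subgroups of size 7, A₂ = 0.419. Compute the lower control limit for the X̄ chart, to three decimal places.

12.247

X̄̄ = (14.9 + 15.7 + 14.6 + 16.1 + 14.6) / 5 = 75.9000 / 5 = 15.1800
R̄ = (8.9 + 4.2 + 7.5 + 7.3 + 7.1) / 5 = 35.0000 / 5 = 7.0000
LCL = X̄̄ − A₂·R̄ = 15.1800 − 0.419 × 7.0000 = 12.2470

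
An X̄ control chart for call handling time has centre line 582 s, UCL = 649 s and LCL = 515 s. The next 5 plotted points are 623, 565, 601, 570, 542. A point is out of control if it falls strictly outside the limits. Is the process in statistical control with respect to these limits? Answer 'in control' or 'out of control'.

in control

All 5 points lie within [515, 649].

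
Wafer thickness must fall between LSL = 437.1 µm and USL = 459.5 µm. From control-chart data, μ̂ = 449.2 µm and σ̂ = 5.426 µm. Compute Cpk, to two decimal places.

Cpu = (USL − μ̂) / (3σ̂) = (459.5 − 449.2) / (3 × 5.426) = 0.6328; Cpl = (μ̂ − LSL) / (3σ̂) = (449.2 − 437.1) / (3 × 5.426) = 0.7433; Cpk = min(Cpu, Cpl) = 0.6328

0.63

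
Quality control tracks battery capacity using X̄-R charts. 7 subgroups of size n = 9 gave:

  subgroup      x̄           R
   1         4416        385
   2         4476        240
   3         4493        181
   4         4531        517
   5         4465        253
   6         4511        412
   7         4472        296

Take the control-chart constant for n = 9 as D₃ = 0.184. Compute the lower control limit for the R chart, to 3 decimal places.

60.037

R̄ = (385 + 240 + 181 + 517 + 253 + 412 + 296) / 7 = 2284.0000 / 7 = 326.2857
LCL_R = D₃·R̄ = 0.184 × 326.2857 = 60.0366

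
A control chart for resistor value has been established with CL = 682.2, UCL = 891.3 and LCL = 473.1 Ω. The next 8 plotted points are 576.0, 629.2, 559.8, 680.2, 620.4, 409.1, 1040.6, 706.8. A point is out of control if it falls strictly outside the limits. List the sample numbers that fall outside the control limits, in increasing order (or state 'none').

Compare each point to [473.1, 891.3]: sample 6 = 409.1 < LCL; sample 7 = 1040.6 > UCL.

6, 7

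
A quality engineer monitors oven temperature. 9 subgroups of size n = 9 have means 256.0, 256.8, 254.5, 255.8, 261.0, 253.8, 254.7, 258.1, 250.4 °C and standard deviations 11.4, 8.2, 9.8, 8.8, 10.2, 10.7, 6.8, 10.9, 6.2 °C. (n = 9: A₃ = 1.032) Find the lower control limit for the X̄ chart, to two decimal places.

X̄̄ = (256.0 + 256.8 + 254.5 + 255.8 + 261.0 + 253.8 + 254.7 + 258.1 + 250.4) / 9 = 255.6778
s̄ = (11.4 + 8.2 + 9.8 + 8.8 + 10.2 + 10.7 + 6.8 + 10.9 + 6.2) / 9 = 9.2222
LCL = X̄̄ − A₃·s̄ = 255.6778 − 1.032 × 9.2222 = 246.1604

246.16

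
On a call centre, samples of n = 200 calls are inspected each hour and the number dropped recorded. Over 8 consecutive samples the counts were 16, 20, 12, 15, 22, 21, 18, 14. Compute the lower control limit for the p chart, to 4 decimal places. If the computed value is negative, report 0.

p̄ = Σdᵢ / (k·n) = 138 / (8 × 200) = 0.08625
LCL = p̄ − 3·√(p̄(1−p̄)/n) = 0.08625 − 3 × 0.01985 = 0.02670

0.0267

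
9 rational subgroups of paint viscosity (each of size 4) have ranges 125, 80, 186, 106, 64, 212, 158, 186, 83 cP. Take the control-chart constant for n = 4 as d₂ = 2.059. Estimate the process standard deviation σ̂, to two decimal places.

64.76

R̄ = (125 + 80 + 186 + 106 + 64 + 212 + 158 + 186 + 83) / 9 = 133.3333
σ̂ = R̄ / d₂ = 133.3333 / 2.059 = 64.7564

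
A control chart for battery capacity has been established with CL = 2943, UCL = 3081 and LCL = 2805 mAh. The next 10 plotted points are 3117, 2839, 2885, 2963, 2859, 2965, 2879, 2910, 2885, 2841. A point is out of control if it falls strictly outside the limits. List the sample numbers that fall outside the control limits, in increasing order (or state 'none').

Compare each point to [2805, 3081]: sample 1 = 3117 > UCL.

1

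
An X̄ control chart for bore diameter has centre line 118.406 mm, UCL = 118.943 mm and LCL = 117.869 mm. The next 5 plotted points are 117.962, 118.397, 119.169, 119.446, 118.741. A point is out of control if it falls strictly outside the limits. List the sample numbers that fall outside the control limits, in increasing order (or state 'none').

Compare each point to [117.869, 118.943]: sample 3 = 119.169 > UCL; sample 4 = 119.446 > UCL.

3, 4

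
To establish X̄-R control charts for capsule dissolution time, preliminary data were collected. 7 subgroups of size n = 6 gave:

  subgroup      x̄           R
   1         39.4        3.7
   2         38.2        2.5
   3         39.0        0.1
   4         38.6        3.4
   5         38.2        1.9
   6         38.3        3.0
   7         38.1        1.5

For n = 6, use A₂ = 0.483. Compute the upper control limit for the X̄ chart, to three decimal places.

X̄̄ = (39.4 + 38.2 + 39.0 + 38.6 + 38.2 + 38.3 + 38.1) / 7 = 269.8000 / 7 = 38.5429
R̄ = (3.7 + 2.5 + 0.1 + 3.4 + 1.9 + 3.0 + 1.5) / 7 = 16.1000 / 7 = 2.3000
UCL = X̄̄ + A₂·R̄ = 38.5429 + 0.483 × 2.3000 = 39.6538

39.654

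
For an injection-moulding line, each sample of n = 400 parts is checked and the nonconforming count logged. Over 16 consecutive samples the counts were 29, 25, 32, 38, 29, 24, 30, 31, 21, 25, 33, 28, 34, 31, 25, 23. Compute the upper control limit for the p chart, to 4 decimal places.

0.1102

p̄ = Σdᵢ / (k·n) = 458 / (16 × 400) = 0.07156
UCL = p̄ + 3·√(p̄(1−p̄)/n) = 0.07156 + 3 × √(0.07156×0.92844/400) = 0.07156 + 3 × 0.01289 = 0.11023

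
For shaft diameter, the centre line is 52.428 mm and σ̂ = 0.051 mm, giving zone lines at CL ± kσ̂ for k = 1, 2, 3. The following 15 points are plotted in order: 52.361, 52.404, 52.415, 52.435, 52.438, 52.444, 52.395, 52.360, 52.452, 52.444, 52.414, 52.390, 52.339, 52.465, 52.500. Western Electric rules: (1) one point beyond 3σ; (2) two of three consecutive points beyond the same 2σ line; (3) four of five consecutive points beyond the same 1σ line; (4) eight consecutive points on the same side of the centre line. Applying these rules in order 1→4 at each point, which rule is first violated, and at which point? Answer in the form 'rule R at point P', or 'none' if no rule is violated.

none

Zone of each point (C = within 1σ̂, B = 1σ̂–2σ̂, A = 2σ̂–3σ̂, * = beyond 3σ̂; sign = side of CL): 1:-B, 2:-C, 3:-C, 4:+C, 5:+C, 6:+C, 7:-C, 8:-B, 9:+C, 10:+C, 11:-C, 12:-C, 13:-B, 14:+C, 15:+B
No rule fires across all 15 points.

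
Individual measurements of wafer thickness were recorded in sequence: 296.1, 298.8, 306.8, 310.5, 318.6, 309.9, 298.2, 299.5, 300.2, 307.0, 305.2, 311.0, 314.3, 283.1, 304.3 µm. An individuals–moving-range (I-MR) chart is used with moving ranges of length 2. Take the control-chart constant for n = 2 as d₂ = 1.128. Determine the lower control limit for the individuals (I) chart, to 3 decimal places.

282.387

X̄ = (296.1 + 298.8 + 306.8 + 310.5 + 318.6 + 309.9 + 298.2 + 299.5 + 300.2 + 307.0 + 305.2 + 311.0 + 314.3 + 283.1 + 304.3) / 15 = 304.2333
Moving ranges: 2.7, 8.0, 3.7, 8.1, 8.7, 11.7, 1.3, 0.7, 6.8, 1.8, 5.8, 3.3, 31.2, 21.2; M̄R̄ = 115.0000 / 14 = 8.2143
LCL = X̄ − 3·M̄R̄/d₂ = 304.2333 − 3 × 8.2143 / 1.128 = 282.3868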